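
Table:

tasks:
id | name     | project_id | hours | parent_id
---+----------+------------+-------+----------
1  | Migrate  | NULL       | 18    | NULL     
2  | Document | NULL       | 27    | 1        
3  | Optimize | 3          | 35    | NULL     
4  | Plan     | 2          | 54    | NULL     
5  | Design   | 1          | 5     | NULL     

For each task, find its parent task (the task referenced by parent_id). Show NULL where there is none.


This is a self-join: tasks is joined to a second copy of itself, matching each row's parent_id to another row's id. Use LEFT JOIN so rows with parent_id=NULL are kept.
  - task 1 (Migrate): parent_id=NULL -> NULL
  - task 2 (Document): parent_id=1 -> Migrate
  - task 3 (Optimize): parent_id=NULL -> NULL
  - task 4 (Plan): parent_id=NULL -> NULL
  - task 5 (Design): parent_id=NULL -> NULL

SQL:
SELECT a.name AS item, b.name AS parent
FROM tasks a
LEFT JOIN tasks b ON a.parent_id = b.id

Result:
item     | parent 
---------+--------
Migrate  | NULL   
Document | Migrate
Optimize | NULL   
Plan     | NULL   
Design   | NULL   


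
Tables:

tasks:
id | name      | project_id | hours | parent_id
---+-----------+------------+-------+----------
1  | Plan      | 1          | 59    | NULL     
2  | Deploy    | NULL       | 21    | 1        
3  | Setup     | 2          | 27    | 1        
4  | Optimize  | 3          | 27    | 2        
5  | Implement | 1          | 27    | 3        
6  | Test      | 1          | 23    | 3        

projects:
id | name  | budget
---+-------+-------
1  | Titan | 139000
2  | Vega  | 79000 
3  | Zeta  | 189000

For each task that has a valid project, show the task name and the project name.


INNER JOIN keeps only tasks rows whose project_id matches an id in projects. Walk through each task:
  - task 1 (Plan): project_id=1 -> matches Titan
  - task 2 (Deploy): project_id=NULL, no match -> dropped
  - task 3 (Setup): project_id=2 -> matches Vega
  - task 4 (Optimize): project_id=3 -> matches Zeta
  - task 5 (Implement): project_id=1 -> matches Titan
  - task 6 (Test): project_id=1 -> matches Titan
So 1 of 6 rows is dropped.

SQL:
SELECT a.name, b.name AS project
FROM tasks a
INNER JOIN projects b ON a.project_id = b.id

Result:
name      | project
----------+--------
Plan      | Titan  
Setup     | Vega   
Optimize  | Zeta   
Implement | Titan  
Test      | Titan  


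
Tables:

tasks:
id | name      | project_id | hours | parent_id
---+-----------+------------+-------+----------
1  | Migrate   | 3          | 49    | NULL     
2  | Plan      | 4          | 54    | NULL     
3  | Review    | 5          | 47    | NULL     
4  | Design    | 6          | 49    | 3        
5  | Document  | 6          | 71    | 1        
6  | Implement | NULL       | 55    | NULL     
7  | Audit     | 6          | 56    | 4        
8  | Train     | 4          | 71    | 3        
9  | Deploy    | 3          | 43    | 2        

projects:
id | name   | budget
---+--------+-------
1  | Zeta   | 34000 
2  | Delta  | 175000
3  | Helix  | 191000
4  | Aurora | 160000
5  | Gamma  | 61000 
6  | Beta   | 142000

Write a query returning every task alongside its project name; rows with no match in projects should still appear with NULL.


LEFT JOIN keeps every row from tasks (the left table); where project_id has no match in projects, the project columns become NULL. Walk through each task:
  - task 1 (Migrate): project_id=3 -> matches Helix
  - task 2 (Plan): project_id=4 -> matches Aurora
  - task 3 (Review): project_id=5 -> matches Gamma
  - task 4 (Design): project_id=6 -> matches Beta
  - task 5 (Document): project_id=6 -> matches Beta
  - task 6 (Implement): project_id=NULL, no match -> kept with NULL
  - task 7 (Audit): project_id=6 -> matches Beta
  - task 8 (Train): project_id=4 -> matches Aurora
  - task 9 (Deploy): project_id=3 -> matches Helix
All 9 rows appear; 1 has NULL project.

SQL:
SELECT a.name, b.name AS project
FROM tasks a
LEFT JOIN projects b ON a.project_id = b.id

Result:
name      | project
----------+--------
Migrate   | Helix  
Plan      | Aurora 
Review    | Gamma  
Design    | Beta   
Document  | Beta   
Implement | NULL   
Audit     | Beta   
Train     | Aurora 
Deploy    | Helix  


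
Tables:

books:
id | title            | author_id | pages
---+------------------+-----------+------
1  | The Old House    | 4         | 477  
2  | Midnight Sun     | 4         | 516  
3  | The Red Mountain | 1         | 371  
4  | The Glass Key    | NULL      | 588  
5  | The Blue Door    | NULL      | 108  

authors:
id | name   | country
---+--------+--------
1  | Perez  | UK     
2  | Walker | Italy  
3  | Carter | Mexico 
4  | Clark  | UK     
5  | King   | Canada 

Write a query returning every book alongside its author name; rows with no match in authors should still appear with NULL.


LEFT JOIN keeps every row from books (the left table); where author_id has no match in authors, the author columns become NULL. Walk through each book:
  - book 1 (The Old House): author_id=4 -> matches Clark
  - book 2 (Midnight Sun): author_id=4 -> matches Clark
  - book 3 (The Red Mountain): author_id=1 -> matches Perez
  - book 4 (The Glass Key): author_id=NULL, no match -> kept with NULL
  - book 5 (The Blue Door): author_id=NULL, no match -> kept with NULL
All 5 rows appear; 2 have NULL author.

SQL:
SELECT a.title, b.name AS author
FROM books a
LEFT JOIN authors b ON a.author_id = b.id

Result:
title            | author
-----------------+-------
The Old House    | Clark 
Midnight Sun     | Clark 
The Red Mountain | Perez 
The Glass Key    | NULL  
The Blue Door    | NULL  


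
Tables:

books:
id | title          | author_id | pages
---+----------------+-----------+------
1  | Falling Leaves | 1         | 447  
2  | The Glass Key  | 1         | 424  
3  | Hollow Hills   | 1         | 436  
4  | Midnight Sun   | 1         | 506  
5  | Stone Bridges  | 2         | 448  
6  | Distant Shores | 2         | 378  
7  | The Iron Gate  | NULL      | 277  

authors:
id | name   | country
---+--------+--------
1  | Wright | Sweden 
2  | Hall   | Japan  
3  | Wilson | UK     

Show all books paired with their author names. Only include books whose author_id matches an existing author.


INNER JOIN keeps only books rows whose author_id matches an id in authors. Walk through each book:
  - book 1 (Falling Leaves): author_id=1 -> matches Wright
  - book 2 (The Glass Key): author_id=1 -> matches Wright
  - book 3 (Hollow Hills): author_id=1 -> matches Wright
  - book 4 (Midnight Sun): author_id=1 -> matches Wright
  - book 5 (Stone Bridges): author_id=2 -> matches Hall
  - book 6 (Distant Shores): author_id=2 -> matches Hall
  - book 7 (The Iron Gate): author_id=NULL, no match -> dropped
So 1 of 7 rows is dropped.

SQL:
SELECT a.title, b.name AS author
FROM books a
INNER JOIN authors b ON a.author_id = b.id

Result:
title          | author
---------------+-------
Falling Leaves | Wright
The Glass Key  | Wright
Hollow Hills   | Wright
Midnight Sun   | Wright
Stone Bridges  | Hall  
Distant Shores | Hall  


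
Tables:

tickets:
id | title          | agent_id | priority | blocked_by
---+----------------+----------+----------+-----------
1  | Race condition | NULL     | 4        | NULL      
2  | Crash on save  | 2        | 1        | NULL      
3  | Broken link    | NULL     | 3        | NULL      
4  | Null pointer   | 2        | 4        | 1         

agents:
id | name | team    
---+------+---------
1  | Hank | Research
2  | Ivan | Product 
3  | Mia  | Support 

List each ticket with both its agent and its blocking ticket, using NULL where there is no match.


Two LEFT JOINs from the same base table tickets: one to agents via agent_id, one to tickets itself via blocked_by. Both are LEFT so every ticket is preserved.
Match against agents:
  - ticket 1 (Race condition): agent_id=NULL, no match -> kept with NULL
  - ticket 2 (Crash on save): agent_id=2 -> matches Ivan
  - ticket 3 (Broken link): agent_id=NULL, no match -> kept with NULL
  - ticket 4 (Null pointer): agent_id=2 -> matches Ivan
Match against tickets (self):
  - ticket 1 (Race condition): blocked_by=NULL -> NULL
  - ticket 2 (Crash on save): blocked_by=NULL -> NULL
  - ticket 3 (Broken link): blocked_by=NULL -> NULL
  - ticket 4 (Null pointer): blocked_by=1 -> Race condition

SQL:
SELECT a.title, b.name AS agent, c.title AS blocked_by
FROM tickets a
LEFT JOIN agents b ON a.agent_id = b.id
LEFT JOIN tickets c ON a.blocked_by = c.id

Result:
title          | agent | blocked_by    
---------------+-------+---------------
Race condition | NULL  | NULL          
Crash on save  | Ivan  | NULL          
Broken link    | NULL  | NULL          
Null pointer   | Ivan  | Race condition


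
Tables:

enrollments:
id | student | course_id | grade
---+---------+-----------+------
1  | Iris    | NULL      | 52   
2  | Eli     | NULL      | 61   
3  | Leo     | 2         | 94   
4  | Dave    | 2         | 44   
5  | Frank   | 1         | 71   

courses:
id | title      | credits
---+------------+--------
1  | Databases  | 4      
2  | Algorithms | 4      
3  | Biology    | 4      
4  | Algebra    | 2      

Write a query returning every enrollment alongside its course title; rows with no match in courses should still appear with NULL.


LEFT JOIN keeps every row from enrollments (the left table); where course_id has no match in courses, the course columns become NULL. Walk through each enrollment:
  - enrollment 1 (Iris): course_id=NULL, no match -> kept with NULL
  - enrollment 2 (Eli): course_id=NULL, no match -> kept with NULL
  - enrollment 3 (Leo): course_id=2 -> matches Algorithms
  - enrollment 4 (Dave): course_id=2 -> matches Algorithms
  - enrollment 5 (Frank): course_id=1 -> matches Databases
All 5 rows appear; 2 have NULL course.

SQL:
SELECT a.student, b.title AS course
FROM enrollments a
LEFT JOIN courses b ON a.course_id = b.id

Result:
student | course    
--------+-----------
Iris    | NULL      
Eli     | NULL      
Leo     | Algorithms
Dave    | Algorithms
Frank   | Databases 


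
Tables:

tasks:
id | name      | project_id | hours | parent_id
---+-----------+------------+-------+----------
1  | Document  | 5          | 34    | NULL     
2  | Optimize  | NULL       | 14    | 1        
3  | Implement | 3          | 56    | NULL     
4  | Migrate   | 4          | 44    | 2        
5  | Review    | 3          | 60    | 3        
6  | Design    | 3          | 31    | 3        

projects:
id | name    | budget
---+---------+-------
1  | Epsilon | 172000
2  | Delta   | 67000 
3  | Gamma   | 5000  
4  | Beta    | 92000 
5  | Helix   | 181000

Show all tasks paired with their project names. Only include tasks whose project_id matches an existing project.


INNER JOIN keeps only tasks rows whose project_id matches an id in projects. Walk through each task:
  - task 1 (Document): project_id=5 -> matches Helix
  - task 2 (Optimize): project_id=NULL, no match -> dropped
  - task 3 (Implement): project_id=3 -> matches Gamma
  - task 4 (Migrate): project_id=4 -> matches Beta
  - task 5 (Review): project_id=3 -> matches Gamma
  - task 6 (Design): project_id=3 -> matches Gamma
So 1 of 6 rows is dropped.

SQL:
SELECT a.name, b.name AS project
FROM tasks a
INNER JOIN projects b ON a.project_id = b.id

Result:
name      | project
----------+--------
Document  | Helix  
Implement | Gamma  
Migrate   | Beta   
Review    | Gamma  
Design    | Gamma  


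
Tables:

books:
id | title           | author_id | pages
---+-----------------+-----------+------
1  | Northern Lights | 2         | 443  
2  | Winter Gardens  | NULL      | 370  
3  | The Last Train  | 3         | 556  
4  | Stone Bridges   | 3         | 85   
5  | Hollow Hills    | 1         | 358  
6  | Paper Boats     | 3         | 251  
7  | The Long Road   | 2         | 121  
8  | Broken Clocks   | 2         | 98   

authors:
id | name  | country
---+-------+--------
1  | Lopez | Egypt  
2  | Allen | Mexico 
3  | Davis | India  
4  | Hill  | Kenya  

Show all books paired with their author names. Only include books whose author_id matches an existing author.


INNER JOIN keeps only books rows whose author_id matches an id in authors. Walk through each book:
  - book 1 (Northern Lights): author_id=2 -> matches Allen
  - book 2 (Winter Gardens): author_id=NULL, no match -> dropped
  - book 3 (The Last Train): author_id=3 -> matches Davis
  - book 4 (Stone Bridges): author_id=3 -> matches Davis
  - book 5 (Hollow Hills): author_id=1 -> matches Lopez
  - book 6 (Paper Boats): author_id=3 -> matches Davis
  - book 7 (The Long Road): author_id=2 -> matches Allen
  - book 8 (Broken Clocks): author_id=2 -> matches Allen
So 1 of 8 rows is dropped.

SQL:
SELECT a.title, b.name AS author
FROM books a
INNER JOIN authors b ON a.author_id = b.id

Result:
title           | author
----------------+-------
Northern Lights | Allen 
The Last Train  | Davis 
Stone Bridges   | Davis 
Hollow Hills    | Lopez 
Paper Boats     | Davis 
The Long Road   | Allen 
Broken Clocks   | Allen 


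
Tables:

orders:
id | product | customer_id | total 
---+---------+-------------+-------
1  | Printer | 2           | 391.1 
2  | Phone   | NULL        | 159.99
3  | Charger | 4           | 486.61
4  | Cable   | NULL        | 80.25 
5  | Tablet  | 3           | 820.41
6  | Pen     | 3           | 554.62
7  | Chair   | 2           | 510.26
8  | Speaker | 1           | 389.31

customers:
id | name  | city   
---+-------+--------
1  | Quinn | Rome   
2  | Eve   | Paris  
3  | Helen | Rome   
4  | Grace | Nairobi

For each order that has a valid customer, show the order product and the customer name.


INNER JOIN keeps only orders rows whose customer_id matches an id in customers. Walk through each order:
  - order 1 (Printer): customer_id=2 -> matches Eve
  - order 2 (Phone): customer_id=NULL, no match -> dropped
  - order 3 (Charger): customer_id=4 -> matches Grace
  - order 4 (Cable): customer_id=NULL, no match -> dropped
  - order 5 (Tablet): customer_id=3 -> matches Helen
  - order 6 (Pen): customer_id=3 -> matches Helen
  - order 7 (Chair): customer_id=2 -> matches Eve
  - order 8 (Speaker): customer_id=1 -> matches Quinn
So 2 of 8 rows are dropped.

SQL:
SELECT a.product, b.name AS customer
FROM orders a
INNER JOIN customers b ON a.customer_id = b.id

Result:
product | customer
--------+---------
Printer | Eve     
Charger | Grace   
Tablet  | Helen   
Pen     | Helen   
Chair   | Eve     
Speaker | Quinn   


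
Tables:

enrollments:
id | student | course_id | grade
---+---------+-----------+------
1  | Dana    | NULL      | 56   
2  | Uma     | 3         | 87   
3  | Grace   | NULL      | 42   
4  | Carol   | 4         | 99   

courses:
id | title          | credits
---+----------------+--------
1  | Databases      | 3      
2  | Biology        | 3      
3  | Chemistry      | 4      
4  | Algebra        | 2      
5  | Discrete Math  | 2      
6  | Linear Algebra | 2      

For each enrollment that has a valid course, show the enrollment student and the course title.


INNER JOIN keeps only enrollments rows whose course_id matches an id in courses. Walk through each enrollment:
  - enrollment 1 (Dana): course_id=NULL, no match -> dropped
  - enrollment 2 (Uma): course_id=3 -> matches Chemistry
  - enrollment 3 (Grace): course_id=NULL, no match -> dropped
  - enrollment 4 (Carol): course_id=4 -> matches Algebra
So 2 of 4 rows are dropped.

SQL:
SELECT a.student, b.title AS course
FROM enrollments a
INNER JOIN courses b ON a.course_id = b.id

Result:
student | course   
--------+----------
Uma     | Chemistry
Carol   | Algebra  


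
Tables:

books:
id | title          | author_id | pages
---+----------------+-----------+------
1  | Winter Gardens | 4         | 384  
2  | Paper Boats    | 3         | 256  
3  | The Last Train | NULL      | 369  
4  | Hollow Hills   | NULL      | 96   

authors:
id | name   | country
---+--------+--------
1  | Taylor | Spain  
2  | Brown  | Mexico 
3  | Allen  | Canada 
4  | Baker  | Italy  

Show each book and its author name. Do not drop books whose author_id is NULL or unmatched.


LEFT JOIN keeps every row from books (the left table); where author_id has no match in authors, the author columns become NULL. Walk through each book:
  - book 1 (Winter Gardens): author_id=4 -> matches Baker
  - book 2 (Paper Boats): author_id=3 -> matches Allen
  - book 3 (The Last Train): author_id=NULL, no match -> kept with NULL
  - book 4 (Hollow Hills): author_id=NULL, no match -> kept with NULL
All 4 rows appear; 2 have NULL author.

SQL:
SELECT a.title, b.name AS author
FROM books a
LEFT JOIN authors b ON a.author_id = b.id

Result:
title          | author
---------------+-------
Winter Gardens | Baker 
Paper Boats    | Allen 
The Last Train | NULL  
Hollow Hills   | NULL  


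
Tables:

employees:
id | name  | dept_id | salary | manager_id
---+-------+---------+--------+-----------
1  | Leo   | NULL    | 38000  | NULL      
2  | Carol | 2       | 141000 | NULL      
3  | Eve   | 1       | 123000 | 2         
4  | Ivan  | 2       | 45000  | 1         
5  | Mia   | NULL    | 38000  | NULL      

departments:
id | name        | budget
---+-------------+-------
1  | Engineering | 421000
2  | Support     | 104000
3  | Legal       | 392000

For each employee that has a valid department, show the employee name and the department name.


INNER JOIN keeps only employees rows whose dept_id matches an id in departments. Walk through each employee:
  - employee 1 (Leo): dept_id=NULL, no match -> dropped
  - employee 2 (Carol): dept_id=2 -> matches Support
  - employee 3 (Eve): dept_id=1 -> matches Engineering
  - employee 4 (Ivan): dept_id=2 -> matches Support
  - employee 5 (Mia): dept_id=NULL, no match -> dropped
So 2 of 5 rows are dropped.

SQL:
SELECT a.name, b.name AS department
FROM employees a
INNER JOIN departments b ON a.dept_id = b.id

Result:
name  | department 
------+------------
Carol | Support    
Eve   | Engineering
Ivan  | Support    


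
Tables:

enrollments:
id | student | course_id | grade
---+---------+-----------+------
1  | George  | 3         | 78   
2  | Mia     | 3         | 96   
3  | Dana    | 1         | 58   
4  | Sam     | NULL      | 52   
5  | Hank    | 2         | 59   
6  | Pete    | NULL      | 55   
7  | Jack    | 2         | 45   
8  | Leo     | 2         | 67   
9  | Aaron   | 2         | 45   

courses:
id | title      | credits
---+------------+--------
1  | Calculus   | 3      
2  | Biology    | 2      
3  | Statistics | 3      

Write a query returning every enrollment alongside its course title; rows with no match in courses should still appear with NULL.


LEFT JOIN keeps every row from enrollments (the left table); where course_id has no match in courses, the course columns become NULL. Walk through each enrollment:
  - enrollment 1 (George): course_id=3 -> matches Statistics
  - enrollment 2 (Mia): course_id=3 -> matches Statistics
  - enrollment 3 (Dana): course_id=1 -> matches Calculus
  - enrollment 4 (Sam): course_id=NULL, no match -> kept with NULL
  - enrollment 5 (Hank): course_id=2 -> matches Biology
  - enrollment 6 (Pete): course_id=NULL, no match -> kept with NULL
  - enrollment 7 (Jack): course_id=2 -> matches Biology
  - enrollment 8 (Leo): course_id=2 -> matches Biology
  - enrollment 9 (Aaron): course_id=2 -> matches Biology
All 9 rows appear; 2 have NULL course.

SQL:
SELECT a.student, b.title AS course
FROM enrollments a
LEFT JOIN courses b ON a.course_id = b.id

Result:
student | course    
--------+-----------
George  | Statistics
Mia     | Statistics
Dana    | Calculus  
Sam     | NULL      
Hank    | Biology   
Pete    | NULL      
Jack    | Biology   
Leo     | Biology   
Aaron   | Biology   


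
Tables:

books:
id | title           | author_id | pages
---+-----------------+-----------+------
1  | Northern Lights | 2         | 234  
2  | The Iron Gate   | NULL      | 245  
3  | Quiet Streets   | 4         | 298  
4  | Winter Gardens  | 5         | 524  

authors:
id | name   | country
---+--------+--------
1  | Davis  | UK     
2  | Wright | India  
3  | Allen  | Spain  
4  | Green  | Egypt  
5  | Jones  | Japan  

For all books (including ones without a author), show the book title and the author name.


LEFT JOIN keeps every row from books (the left table); where author_id has no match in authors, the author columns become NULL. Walk through each book:
  - book 1 (Northern Lights): author_id=2 -> matches Wright
  - book 2 (The Iron Gate): author_id=NULL, no match -> kept with NULL
  - book 3 (Quiet Streets): author_id=4 -> matches Green
  - book 4 (Winter Gardens): author_id=5 -> matches Jones
All 4 rows appear; 1 has NULL author.

SQL:
SELECT a.title, b.name AS author
FROM books a
LEFT JOIN authors b ON a.author_id = b.id

Result:
title           | author
----------------+-------
Northern Lights | Wright
The Iron Gate   | NULL  
Quiet Streets   | Green 
Winter Gardens  | Jones 


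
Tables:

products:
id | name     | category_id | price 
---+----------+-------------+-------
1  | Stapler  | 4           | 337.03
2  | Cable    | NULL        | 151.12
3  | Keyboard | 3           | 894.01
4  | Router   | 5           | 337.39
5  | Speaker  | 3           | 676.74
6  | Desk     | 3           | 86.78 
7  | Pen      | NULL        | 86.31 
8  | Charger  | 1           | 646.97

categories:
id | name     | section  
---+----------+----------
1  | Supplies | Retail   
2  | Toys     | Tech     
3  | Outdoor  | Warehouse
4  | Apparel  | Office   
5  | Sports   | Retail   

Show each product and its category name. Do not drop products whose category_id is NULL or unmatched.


LEFT JOIN keeps every row from products (the left table); where category_id has no match in categories, the category columns become NULL. Walk through each product:
  - product 1 (Stapler): category_id=4 -> matches Apparel
  - product 2 (Cable): category_id=NULL, no match -> kept with NULL
  - product 3 (Keyboard): category_id=3 -> matches Outdoor
  - product 4 (Router): category_id=5 -> matches Sports
  - product 5 (Speaker): category_id=3 -> matches Outdoor
  - product 6 (Desk): category_id=3 -> matches Outdoor
  - product 7 (Pen): category_id=NULL, no match -> kept with NULL
  - product 8 (Charger): category_id=1 -> matches Supplies
All 8 rows appear; 2 have NULL category.

SQL:
SELECT a.name, b.name AS category
FROM products a
LEFT JOIN categories b ON a.category_id = b.id

Result:
name     | category
---------+---------
Stapler  | Apparel 
Cable    | NULL    
Keyboard | Outdoor 
Router   | Sports  
Speaker  | Outdoor 
Desk     | Outdoor 
Pen      | NULL    
Charger  | Supplies


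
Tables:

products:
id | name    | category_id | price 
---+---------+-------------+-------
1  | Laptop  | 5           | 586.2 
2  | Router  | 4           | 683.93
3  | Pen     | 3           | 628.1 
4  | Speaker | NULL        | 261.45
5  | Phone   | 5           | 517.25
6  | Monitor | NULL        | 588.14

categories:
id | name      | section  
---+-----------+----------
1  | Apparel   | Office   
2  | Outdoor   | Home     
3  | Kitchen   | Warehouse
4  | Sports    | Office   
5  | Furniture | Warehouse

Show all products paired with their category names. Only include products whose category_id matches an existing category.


INNER JOIN keeps only products rows whose category_id matches an id in categories. Walk through each product:
  - product 1 (Laptop): category_id=5 -> matches Furniture
  - product 2 (Router): category_id=4 -> matches Sports
  - product 3 (Pen): category_id=3 -> matches Kitchen
  - product 4 (Speaker): category_id=NULL, no match -> dropped
  - product 5 (Phone): category_id=5 -> matches Furniture
  - product 6 (Monitor): category_id=NULL, no match -> dropped
So 2 of 6 rows are dropped.

SQL:
SELECT a.name, b.name AS category
FROM products a
INNER JOIN categories b ON a.category_id = b.id

Result:
name   | category 
-------+----------
Laptop | Furniture
Router | Sports   
Pen    | Kitchen  
Phone  | Furniture


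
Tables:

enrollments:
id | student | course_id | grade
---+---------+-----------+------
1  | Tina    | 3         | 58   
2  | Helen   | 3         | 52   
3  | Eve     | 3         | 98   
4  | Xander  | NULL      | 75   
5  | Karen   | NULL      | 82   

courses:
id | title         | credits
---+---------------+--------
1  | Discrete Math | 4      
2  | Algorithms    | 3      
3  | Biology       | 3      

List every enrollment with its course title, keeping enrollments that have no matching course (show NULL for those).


LEFT JOIN keeps every row from enrollments (the left table); where course_id has no match in courses, the course columns become NULL. Walk through each enrollment:
  - enrollment 1 (Tina): course_id=3 -> matches Biology
  - enrollment 2 (Helen): course_id=3 -> matches Biology
  - enrollment 3 (Eve): course_id=3 -> matches Biology
  - enrollment 4 (Xander): course_id=NULL, no match -> kept with NULL
  - enrollment 5 (Karen): course_id=NULL, no match -> kept with NULL
All 5 rows appear; 2 have NULL course.

SQL:
SELECT a.student, b.title AS course
FROM enrollments a
LEFT JOIN courses b ON a.course_id = b.id

Result:
student | course 
--------+--------
Tina    | Biology
Helen   | Biology
Eve     | Biology
Xander  | NULL   
Karen   | NULL   


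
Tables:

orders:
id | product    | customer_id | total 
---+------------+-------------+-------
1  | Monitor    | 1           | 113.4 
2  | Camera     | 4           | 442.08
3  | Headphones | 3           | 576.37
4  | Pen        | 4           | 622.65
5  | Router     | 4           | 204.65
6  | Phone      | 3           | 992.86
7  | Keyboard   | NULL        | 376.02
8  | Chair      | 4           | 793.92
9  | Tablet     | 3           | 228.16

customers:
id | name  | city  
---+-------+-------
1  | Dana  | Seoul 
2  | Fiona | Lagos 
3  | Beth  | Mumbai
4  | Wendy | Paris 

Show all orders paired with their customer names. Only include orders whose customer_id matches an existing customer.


INNER JOIN keeps only orders rows whose customer_id matches an id in customers. Walk through each order:
  - order 1 (Monitor): customer_id=1 -> matches Dana
  - order 2 (Camera): customer_id=4 -> matches Wendy
  - order 3 (Headphones): customer_id=3 -> matches Beth
  - order 4 (Pen): customer_id=4 -> matches Wendy
  - order 5 (Router): customer_id=4 -> matches Wendy
  - order 6 (Phone): customer_id=3 -> matches Beth
  - order 7 (Keyboard): customer_id=NULL, no match -> dropped
  - order 8 (Chair): customer_id=4 -> matches Wendy
  - order 9 (Tablet): customer_id=3 -> matches Beth
So 1 of 9 rows is dropped.

SQL:
SELECT a.product, b.name AS customer
FROM orders a
INNER JOIN customers b ON a.customer_id = b.id

Result:
product    | customer
-----------+---------
Monitor    | Dana    
Camera     | Wendy   
Headphones | Beth    
Pen        | Wendy   
Router     | Wendy   
Phone      | Beth    
Chair      | Wendy   
Tablet     | Beth    


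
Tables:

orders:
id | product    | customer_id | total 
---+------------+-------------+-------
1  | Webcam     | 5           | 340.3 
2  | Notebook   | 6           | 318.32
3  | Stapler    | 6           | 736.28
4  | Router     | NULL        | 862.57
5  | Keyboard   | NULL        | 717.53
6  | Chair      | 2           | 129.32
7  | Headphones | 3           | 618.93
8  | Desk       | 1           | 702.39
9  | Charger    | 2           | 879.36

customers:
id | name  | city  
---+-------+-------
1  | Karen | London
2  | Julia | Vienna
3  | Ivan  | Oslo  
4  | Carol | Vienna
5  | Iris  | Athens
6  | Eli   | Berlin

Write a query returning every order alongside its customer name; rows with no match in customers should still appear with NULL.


LEFT JOIN keeps every row from orders (the left table); where customer_id has no match in customers, the customer columns become NULL. Walk through each order:
  - order 1 (Webcam): customer_id=5 -> matches Iris
  - order 2 (Notebook): customer_id=6 -> matches Eli
  - order 3 (Stapler): customer_id=6 -> matches Eli
  - order 4 (Router): customer_id=NULL, no match -> kept with NULL
  - order 5 (Keyboard): customer_id=NULL, no match -> kept with NULL
  - order 6 (Chair): customer_id=2 -> matches Julia
  - order 7 (Headphones): customer_id=3 -> matches Ivan
  - order 8 (Desk): customer_id=1 -> matches Karen
  - order 9 (Charger): customer_id=2 -> matches Julia
All 9 rows appear; 2 have NULL customer.

SQL:
SELECT a.product, b.name AS customer
FROM orders a
LEFT JOIN customers b ON a.customer_id = b.id

Result:
product    | customer
-----------+---------
Webcam     | Iris    
Notebook   | Eli     
Stapler    | Eli     
Router     | NULL    
Keyboard   | NULL    
Chair      | Julia   
Headphones | Ivan    
Desk       | Karen   
Charger    | Julia   


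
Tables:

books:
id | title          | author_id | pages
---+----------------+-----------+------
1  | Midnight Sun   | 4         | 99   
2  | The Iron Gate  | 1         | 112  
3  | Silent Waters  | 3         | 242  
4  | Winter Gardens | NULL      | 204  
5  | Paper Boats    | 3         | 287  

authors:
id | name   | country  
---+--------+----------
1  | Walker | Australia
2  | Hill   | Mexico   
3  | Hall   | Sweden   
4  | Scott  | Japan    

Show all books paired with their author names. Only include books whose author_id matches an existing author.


INNER JOIN keeps only books rows whose author_id matches an id in authors. Walk through each book:
  - book 1 (Midnight Sun): author_id=4 -> matches Scott
  - book 2 (The Iron Gate): author_id=1 -> matches Walker
  - book 3 (Silent Waters): author_id=3 -> matches Hall
  - book 4 (Winter Gardens): author_id=NULL, no match -> dropped
  - book 5 (Paper Boats): author_id=3 -> matches Hall
So 1 of 5 rows is dropped.

SQL:
SELECT a.title, b.name AS author
FROM books a
INNER JOIN authors b ON a.author_id = b.id

Result:
title         | author
--------------+-------
Midnight Sun  | Scott 
The Iron Gate | Walker
Silent Waters | Hall  
Paper Boats   | Hall  


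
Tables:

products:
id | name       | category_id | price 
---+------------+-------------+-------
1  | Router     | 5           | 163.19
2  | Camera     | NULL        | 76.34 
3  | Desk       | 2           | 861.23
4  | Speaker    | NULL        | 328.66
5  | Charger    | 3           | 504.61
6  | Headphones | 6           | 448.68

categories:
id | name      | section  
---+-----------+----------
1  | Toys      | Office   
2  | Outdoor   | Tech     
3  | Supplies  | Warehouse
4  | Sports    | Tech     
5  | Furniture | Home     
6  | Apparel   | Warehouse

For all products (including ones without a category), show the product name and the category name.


LEFT JOIN keeps every row from products (the left table); where category_id has no match in categories, the category columns become NULL. Walk through each product:
  - product 1 (Router): category_id=5 -> matches Furniture
  - product 2 (Camera): category_id=NULL, no match -> kept with NULL
  - product 3 (Desk): category_id=2 -> matches Outdoor
  - product 4 (Speaker): category_id=NULL, no match -> kept with NULL
  - product 5 (Charger): category_id=3 -> matches Supplies
  - product 6 (Headphones): category_id=6 -> matches Apparel
All 6 rows appear; 2 have NULL category.

SQL:
SELECT a.name, b.name AS category
FROM products a
LEFT JOIN categories b ON a.category_id = b.id

Result:
name       | category 
-----------+----------
Router     | Furniture
Camera     | NULL     
Desk       | Outdoor  
Speaker    | NULL     
Charger    | Supplies 
Headphones | Apparel  


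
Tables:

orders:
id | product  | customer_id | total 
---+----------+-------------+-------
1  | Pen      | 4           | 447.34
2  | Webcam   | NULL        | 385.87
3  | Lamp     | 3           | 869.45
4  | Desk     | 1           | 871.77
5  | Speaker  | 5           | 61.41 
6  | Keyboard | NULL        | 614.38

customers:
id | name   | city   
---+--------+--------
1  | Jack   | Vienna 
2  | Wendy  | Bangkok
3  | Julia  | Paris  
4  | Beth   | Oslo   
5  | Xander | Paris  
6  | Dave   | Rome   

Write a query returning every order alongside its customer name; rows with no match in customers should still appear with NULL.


LEFT JOIN keeps every row from orders (the left table); where customer_id has no match in customers, the customer columns become NULL. Walk through each order:
  - order 1 (Pen): customer_id=4 -> matches Beth
  - order 2 (Webcam): customer_id=NULL, no match -> kept with NULL
  - order 3 (Lamp): customer_id=3 -> matches Julia
  - order 4 (Desk): customer_id=1 -> matches Jack
  - order 5 (Speaker): customer_id=5 -> matches Xander
  - order 6 (Keyboard): customer_id=NULL, no match -> kept with NULL
All 6 rows appear; 2 have NULL customer.

SQL:
SELECT a.product, b.name AS customer
FROM orders a
LEFT JOIN customers b ON a.customer_id = b.id

Result:
product  | customer
---------+---------
Pen      | Beth    
Webcam   | NULL    
Lamp     | Julia   
Desk     | Jack    
Speaker  | Xander  
Keyboard | NULL    


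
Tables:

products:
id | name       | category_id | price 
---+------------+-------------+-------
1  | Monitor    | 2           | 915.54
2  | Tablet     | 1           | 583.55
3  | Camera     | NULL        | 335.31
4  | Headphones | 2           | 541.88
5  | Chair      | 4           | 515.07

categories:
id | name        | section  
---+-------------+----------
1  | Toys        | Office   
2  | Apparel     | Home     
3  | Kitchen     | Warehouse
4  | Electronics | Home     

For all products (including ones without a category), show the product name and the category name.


LEFT JOIN keeps every row from products (the left table); where category_id has no match in categories, the category columns become NULL. Walk through each product:
  - product 1 (Monitor): category_id=2 -> matches Apparel
  - product 2 (Tablet): category_id=1 -> matches Toys
  - product 3 (Camera): category_id=NULL, no match -> kept with NULL
  - product 4 (Headphones): category_id=2 -> matches Apparel
  - product 5 (Chair): category_id=4 -> matches Electronics
All 5 rows appear; 1 has NULL category.

SQL:
SELECT a.name, b.name AS category
FROM products a
LEFT JOIN categories b ON a.category_id = b.id

Result:
name       | category   
-----------+------------
Monitor    | Apparel    
Tablet     | Toys       
Camera     | NULL       
Headphones | Apparel    
Chair      | Electronics


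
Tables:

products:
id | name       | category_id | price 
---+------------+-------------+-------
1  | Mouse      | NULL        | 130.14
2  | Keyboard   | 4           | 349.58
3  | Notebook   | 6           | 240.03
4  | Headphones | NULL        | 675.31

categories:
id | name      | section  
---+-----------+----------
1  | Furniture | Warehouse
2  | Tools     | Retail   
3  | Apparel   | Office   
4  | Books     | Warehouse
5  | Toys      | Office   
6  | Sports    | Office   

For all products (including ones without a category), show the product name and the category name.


LEFT JOIN keeps every row from products (the left table); where category_id has no match in categories, the category columns become NULL. Walk through each product:
  - product 1 (Mouse): category_id=NULL, no match -> kept with NULL
  - product 2 (Keyboard): category_id=4 -> matches Books
  - product 3 (Notebook): category_id=6 -> matches Sports
  - product 4 (Headphones): category_id=NULL, no match -> kept with NULL
All 4 rows appear; 2 have NULL category.

SQL:
SELECT a.name, b.name AS category
FROM products a
LEFT JOIN categories b ON a.category_id = b.id

Result:
name       | category
-----------+---------
Mouse      | NULL    
Keyboard   | Books   
Notebook   | Sports  
Headphones | NULL    


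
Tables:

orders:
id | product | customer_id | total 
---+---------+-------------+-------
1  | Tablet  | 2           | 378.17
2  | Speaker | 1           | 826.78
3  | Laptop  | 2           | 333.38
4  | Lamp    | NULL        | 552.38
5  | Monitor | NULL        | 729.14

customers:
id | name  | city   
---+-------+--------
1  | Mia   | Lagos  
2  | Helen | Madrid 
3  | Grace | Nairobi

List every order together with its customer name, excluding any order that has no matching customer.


INNER JOIN keeps only orders rows whose customer_id matches an id in customers. Walk through each order:
  - order 1 (Tablet): customer_id=2 -> matches Helen
  - order 2 (Speaker): customer_id=1 -> matches Mia
  - order 3 (Laptop): customer_id=2 -> matches Helen
  - order 4 (Lamp): customer_id=NULL, no match -> dropped
  - order 5 (Monitor): customer_id=NULL, no match -> dropped
So 2 of 5 rows are dropped.

SQL:
SELECT a.product, b.name AS customer
FROM orders a
INNER JOIN customers b ON a.customer_id = b.id

Result:
product | customer
--------+---------
Tablet  | Helen   
Speaker | Mia     
Laptop  | Helen   


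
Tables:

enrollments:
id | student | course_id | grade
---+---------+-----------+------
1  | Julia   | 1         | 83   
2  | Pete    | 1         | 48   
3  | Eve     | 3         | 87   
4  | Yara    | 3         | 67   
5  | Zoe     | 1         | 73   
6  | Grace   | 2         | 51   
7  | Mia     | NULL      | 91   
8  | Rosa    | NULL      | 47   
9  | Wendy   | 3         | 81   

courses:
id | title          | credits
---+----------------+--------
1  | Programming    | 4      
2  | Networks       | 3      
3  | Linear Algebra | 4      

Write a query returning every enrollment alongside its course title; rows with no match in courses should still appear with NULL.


LEFT JOIN keeps every row from enrollments (the left table); where course_id has no match in courses, the course columns become NULL. Walk through each enrollment:
  - enrollment 1 (Julia): course_id=1 -> matches Programming
  - enrollment 2 (Pete): course_id=1 -> matches Programming
  - enrollment 3 (Eve): course_id=3 -> matches Linear Algebra
  - enrollment 4 (Yara): course_id=3 -> matches Linear Algebra
  - enrollment 5 (Zoe): course_id=1 -> matches Programming
  - enrollment 6 (Grace): course_id=2 -> matches Networks
  - enrollment 7 (Mia): course_id=NULL, no match -> kept with NULL
  - enrollment 8 (Rosa): course_id=NULL, no match -> kept with NULL
  - enrollment 9 (Wendy): course_id=3 -> matches Linear Algebra
All 9 rows appear; 2 have NULL course.

SQL:
SELECT a.student, b.title AS course
FROM enrollments a
LEFT JOIN courses b ON a.course_id = b.id

Result:
student | course        
--------+---------------
Julia   | Programming   
Pete    | Programming   
Eve     | Linear Algebra
Yara    | Linear Algebra
Zoe     | Programming   
Grace   | Networks      
Mia     | NULL          
Rosa    | NULL          
Wendy   | Linear Algebra


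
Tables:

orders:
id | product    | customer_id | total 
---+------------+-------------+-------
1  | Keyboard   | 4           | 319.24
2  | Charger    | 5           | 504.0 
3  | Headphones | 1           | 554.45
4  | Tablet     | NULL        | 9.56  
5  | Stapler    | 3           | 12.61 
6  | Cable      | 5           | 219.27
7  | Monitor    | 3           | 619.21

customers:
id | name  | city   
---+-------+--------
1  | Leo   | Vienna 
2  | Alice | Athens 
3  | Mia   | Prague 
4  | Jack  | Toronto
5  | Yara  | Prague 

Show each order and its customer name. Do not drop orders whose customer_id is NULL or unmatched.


LEFT JOIN keeps every row from orders (the left table); where customer_id has no match in customers, the customer columns become NULL. Walk through each order:
  - order 1 (Keyboard): customer_id=4 -> matches Jack
  - order 2 (Charger): customer_id=5 -> matches Yara
  - order 3 (Headphones): customer_id=1 -> matches Leo
  - order 4 (Tablet): customer_id=NULL, no match -> kept with NULL
  - order 5 (Stapler): customer_id=3 -> matches Mia
  - order 6 (Cable): customer_id=5 -> matches Yara
  - order 7 (Monitor): customer_id=3 -> matches Mia
All 7 rows appear; 1 has NULL customer.

SQL:
SELECT a.product, b.name AS customer
FROM orders a
LEFT JOIN customers b ON a.customer_id = b.id

Result:
product    | customer
-----------+---------
Keyboard   | Jack    
Charger    | Yara    
Headphones | Leo     
Tablet     | NULL    
Stapler    | Mia     
Cable      | Yara    
Monitor    | Mia     


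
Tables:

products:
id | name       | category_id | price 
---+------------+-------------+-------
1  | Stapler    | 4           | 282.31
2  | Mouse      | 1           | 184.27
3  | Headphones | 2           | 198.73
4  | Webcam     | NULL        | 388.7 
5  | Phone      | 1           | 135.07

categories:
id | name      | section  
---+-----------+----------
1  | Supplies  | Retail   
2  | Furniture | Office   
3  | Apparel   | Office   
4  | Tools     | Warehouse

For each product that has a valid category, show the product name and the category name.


INNER JOIN keeps only products rows whose category_id matches an id in categories. Walk through each product:
  - product 1 (Stapler): category_id=4 -> matches Tools
  - product 2 (Mouse): category_id=1 -> matches Supplies
  - product 3 (Headphones): category_id=2 -> matches Furniture
  - product 4 (Webcam): category_id=NULL, no match -> dropped
  - product 5 (Phone): category_id=1 -> matches Supplies
So 1 of 5 rows is dropped.

SQL:
SELECT a.name, b.name AS category
FROM products a
INNER JOIN categories b ON a.category_id = b.id

Result:
name       | category 
-----------+----------
Stapler    | Tools    
Mouse      | Supplies 
Headphones | Furniture
Phone      | Supplies 
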